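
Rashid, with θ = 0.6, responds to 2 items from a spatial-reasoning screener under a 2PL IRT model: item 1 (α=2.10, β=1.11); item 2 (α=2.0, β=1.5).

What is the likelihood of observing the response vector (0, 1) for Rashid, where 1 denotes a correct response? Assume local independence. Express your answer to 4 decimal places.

0.1056

P(θ) = 1 / (1 + exp(−α(θ − β)))
P_1 = 1/(1+e^{1.0710}) = 0.2552
P_2 = 1/(1+e^{1.8000}) = 0.1419
L = (1−P_1) × P_2 = 0.7448 × 0.1419 = 0.10565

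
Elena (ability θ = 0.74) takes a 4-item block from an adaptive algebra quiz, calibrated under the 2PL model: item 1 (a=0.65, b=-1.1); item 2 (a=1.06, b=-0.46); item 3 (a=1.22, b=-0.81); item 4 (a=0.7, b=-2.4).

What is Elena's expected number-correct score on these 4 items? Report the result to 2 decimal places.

P(θ) = 1 / (1 + exp(−a(θ − b)))
P_1 = 1/(1+e^{-1.1960}) = 0.7678
P_2 = 1/(1+e^{-1.2720}) = 0.7811
P_3 = 1/(1+e^{-1.8910}) = 0.8689
P_4 = 1/(1+e^{-2.1980}) = 0.9001
E[score] = 0.7678 + 0.7811 + 0.8689 + 0.9001 = 3.3178

3.32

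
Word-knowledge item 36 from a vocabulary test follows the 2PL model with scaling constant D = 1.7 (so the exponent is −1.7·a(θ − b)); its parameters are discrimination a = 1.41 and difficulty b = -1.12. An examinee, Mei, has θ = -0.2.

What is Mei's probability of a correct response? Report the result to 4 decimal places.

P(θ) = 1 / (1 + exp(−D·a(θ − b)))
Exponent: 1.7 × 1.41 × (-0.2 − (-1.12)) = 2.2052
1/(1 + e^{-2.2052}) = 0.9007
P = 0.9007

0.9007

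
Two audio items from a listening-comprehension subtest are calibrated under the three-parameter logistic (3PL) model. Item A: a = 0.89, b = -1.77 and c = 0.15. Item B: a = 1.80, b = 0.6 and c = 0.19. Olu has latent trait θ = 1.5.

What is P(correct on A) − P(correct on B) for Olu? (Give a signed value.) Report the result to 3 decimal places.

0.090

P(θ) = c + (1 − c) · 1 / (1 + exp(−a(θ − b)))
P_A = 0.9561
P_B = 0.8662
P_A − P_B = 0.0899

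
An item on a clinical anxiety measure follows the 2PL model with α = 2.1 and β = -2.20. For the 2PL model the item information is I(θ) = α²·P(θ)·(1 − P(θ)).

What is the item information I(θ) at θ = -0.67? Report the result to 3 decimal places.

P = 1/(1+e^{-3.2130}) = 0.9613
P(1−P) = 0.9613 × 0.0387 = 0.0372
I = α² × P(1−P) = 2.1² × 0.0372 = 0.16398

0.164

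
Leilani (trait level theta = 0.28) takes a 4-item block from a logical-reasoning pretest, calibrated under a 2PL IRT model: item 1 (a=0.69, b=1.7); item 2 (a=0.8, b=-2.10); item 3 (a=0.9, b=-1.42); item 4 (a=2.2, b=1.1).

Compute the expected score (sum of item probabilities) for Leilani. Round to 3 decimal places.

P(theta) = 1 / (1 + exp(−a(theta − b)))
P_1 = 1/(1+e^{0.9798}) = 0.2729
P_2 = 1/(1+e^{-1.9040}) = 0.8703
P_3 = 1/(1+e^{-1.5300}) = 0.8220
P_4 = 1/(1+e^{1.8040}) = 0.1414
E[score] = 0.2729 + 0.8703 + 0.8220 + 0.1414 = 2.1066

2.107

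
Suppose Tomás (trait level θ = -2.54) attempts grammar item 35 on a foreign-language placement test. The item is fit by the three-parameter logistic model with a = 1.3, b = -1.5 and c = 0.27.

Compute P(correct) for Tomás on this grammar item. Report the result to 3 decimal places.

P(θ) = c + (1 − c) · 1 / (1 + exp(−a(θ − b)))
Exponent: 1.3 × (-2.54 − (-1.5)) = -1.3520
1/(1 + e^{1.3520}) = 0.2055
P = 0.27 + 0.73 × 0.2055 = 0.4200

0.420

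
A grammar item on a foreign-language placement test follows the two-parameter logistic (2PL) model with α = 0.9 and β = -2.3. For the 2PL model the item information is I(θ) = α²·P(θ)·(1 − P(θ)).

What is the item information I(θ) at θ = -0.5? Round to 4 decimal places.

0.1117

P = 1/(1+e^{-1.6200}) = 0.8348
P(1−P) = 0.8348 × 0.1652 = 0.1379
I = α² × P(1−P) = 0.9² × 0.1379 = 0.11171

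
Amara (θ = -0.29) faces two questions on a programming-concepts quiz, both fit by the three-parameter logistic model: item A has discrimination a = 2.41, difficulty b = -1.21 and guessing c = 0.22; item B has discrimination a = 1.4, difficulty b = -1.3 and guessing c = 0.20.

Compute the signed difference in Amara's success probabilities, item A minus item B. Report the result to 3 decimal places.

0.080

P(θ) = c + (1 − c) · 1 / (1 + exp(−a(θ − b)))
P_A = 0.9234
P_B = 0.8435
P_A − P_B = 0.0799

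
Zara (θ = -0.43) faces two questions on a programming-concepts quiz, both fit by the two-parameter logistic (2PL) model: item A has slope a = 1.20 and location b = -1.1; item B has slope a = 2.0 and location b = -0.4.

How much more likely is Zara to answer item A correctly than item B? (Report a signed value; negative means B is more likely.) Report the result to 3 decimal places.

0.206

P(θ) = 1 / (1 + exp(−a(θ − b)))
P_A = 0.6908
P_B = 0.4850
P_A − P_B = 0.2058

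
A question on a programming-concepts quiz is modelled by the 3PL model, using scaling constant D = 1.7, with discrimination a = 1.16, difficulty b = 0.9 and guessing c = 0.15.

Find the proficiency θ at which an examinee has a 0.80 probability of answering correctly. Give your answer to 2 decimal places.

1.50

P(θ) = c + (1 − c) · 1 / (1 + exp(−D·a(θ − b)))
Remove guessing floor: (0.80 − 0.15)/(1 − 0.15) = 0.7647
logit = ln(0.7647/0.2353) = 1.1787
θ = b + logit/(1.7·a) = 0.9 + 1.1787/1.9720 = 1.4977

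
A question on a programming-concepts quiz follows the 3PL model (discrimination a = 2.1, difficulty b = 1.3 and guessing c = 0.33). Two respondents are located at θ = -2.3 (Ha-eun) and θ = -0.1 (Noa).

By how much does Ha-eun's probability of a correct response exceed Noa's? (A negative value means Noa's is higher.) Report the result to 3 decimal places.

-0.033

P(θ) = c + (1 − c) · 1 / (1 + exp(−a(θ − b)))
P(Ha-eun) = 0.3303  [exponent -7.5600]
P(Noa) = 0.3636  [exponent -2.9400]
Difference = 0.3303 − 0.3636 = -0.0333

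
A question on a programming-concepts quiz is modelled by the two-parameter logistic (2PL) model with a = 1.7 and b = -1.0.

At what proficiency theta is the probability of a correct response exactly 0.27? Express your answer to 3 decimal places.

P(theta) = 1 / (1 + exp(−a(theta − b)))
logit = ln(0.2700/0.7300) = -0.9946
theta = b + logit/(a) = -1.0 + (-0.9946)/1.7000 = -1.5851

-1.585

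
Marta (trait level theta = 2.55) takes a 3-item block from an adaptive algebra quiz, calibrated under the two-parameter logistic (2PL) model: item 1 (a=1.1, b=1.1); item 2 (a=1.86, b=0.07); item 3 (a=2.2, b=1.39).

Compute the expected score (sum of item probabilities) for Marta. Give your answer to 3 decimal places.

2.749

P(theta) = 1 / (1 + exp(−a(theta − b)))
P_1 = 1/(1+e^{-1.5950}) = 0.8313
P_2 = 1/(1+e^{-4.6128}) = 0.9902
P_3 = 1/(1+e^{-2.5520}) = 0.9277
E[score] = 0.8313 + 0.9902 + 0.9277 = 2.7492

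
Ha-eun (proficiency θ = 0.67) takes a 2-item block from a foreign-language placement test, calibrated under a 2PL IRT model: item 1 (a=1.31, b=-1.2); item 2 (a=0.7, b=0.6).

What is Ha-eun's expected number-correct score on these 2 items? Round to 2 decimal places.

1.43

P(θ) = 1 / (1 + exp(−a(θ − b)))
P_1 = 1/(1+e^{-2.4497}) = 0.9205
P_2 = 1/(1+e^{-0.0490}) = 0.5122
E[score] = 0.9205 + 0.5122 = 1.4328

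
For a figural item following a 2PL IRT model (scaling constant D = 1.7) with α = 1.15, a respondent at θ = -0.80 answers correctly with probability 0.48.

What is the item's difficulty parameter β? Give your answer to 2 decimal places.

P(θ) = 1 / (1 + exp(−D·α(θ − β)))
logit(0.48) = ln(0.48/0.52) = -0.0800
β = θ − logit/(1.7·α) = -0.80 − (-0.0800)/1.9550 = -0.7591

-0.76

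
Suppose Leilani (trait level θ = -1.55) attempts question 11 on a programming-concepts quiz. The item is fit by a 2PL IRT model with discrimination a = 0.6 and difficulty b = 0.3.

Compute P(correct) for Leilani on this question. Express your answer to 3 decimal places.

0.248

P(θ) = 1 / (1 + exp(−a(θ − b)))
Exponent: 0.6 × (-1.55 − 0.3) = -1.1100
1/(1 + e^{1.1100}) = 0.2479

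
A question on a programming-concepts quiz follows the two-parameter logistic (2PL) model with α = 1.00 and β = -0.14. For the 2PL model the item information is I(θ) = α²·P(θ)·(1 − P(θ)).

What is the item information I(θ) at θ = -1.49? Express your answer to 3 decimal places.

P = 1/(1+e^{1.3500}) = 0.2059
P(1−P) = 0.2059 × 0.7941 = 0.1635
I = α² × P(1−P) = 1.00² × 0.1635 = 0.16349

0.163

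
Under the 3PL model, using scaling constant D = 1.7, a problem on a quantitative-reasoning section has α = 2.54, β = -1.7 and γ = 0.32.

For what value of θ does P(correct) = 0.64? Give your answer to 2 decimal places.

-1.73

P(θ) = γ + (1 − γ) · 1 / (1 + exp(−D·α(θ − β)))
Remove guessing floor: (0.64 − 0.32)/(1 − 0.32) = 0.4706
logit = ln(0.4706/0.5294) = -0.1178
θ = β + logit/(1.7·α) = -1.7 + (-0.1178)/4.3180 = -1.7273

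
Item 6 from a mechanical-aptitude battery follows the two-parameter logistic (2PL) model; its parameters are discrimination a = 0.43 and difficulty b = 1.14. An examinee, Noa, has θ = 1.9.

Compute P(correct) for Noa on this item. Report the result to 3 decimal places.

0.581

P(θ) = 1 / (1 + exp(−a(θ − b)))
Exponent: 0.43 × (1.9 − 1.14) = 0.3268
1/(1 + e^{-0.3268}) = 0.5810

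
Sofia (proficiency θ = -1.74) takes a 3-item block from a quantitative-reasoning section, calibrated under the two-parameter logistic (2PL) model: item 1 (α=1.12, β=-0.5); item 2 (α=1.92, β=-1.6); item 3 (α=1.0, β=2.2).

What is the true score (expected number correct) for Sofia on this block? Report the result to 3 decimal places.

0.652

P(θ) = 1 / (1 + exp(−α(θ − β)))
P_1 = 1/(1+e^{1.3888}) = 0.1996
P_2 = 1/(1+e^{0.2688}) = 0.4332
P_3 = 1/(1+e^{3.9400}) = 0.0191
E[score] = 0.1996 + 0.4332 + 0.0191 = 0.6519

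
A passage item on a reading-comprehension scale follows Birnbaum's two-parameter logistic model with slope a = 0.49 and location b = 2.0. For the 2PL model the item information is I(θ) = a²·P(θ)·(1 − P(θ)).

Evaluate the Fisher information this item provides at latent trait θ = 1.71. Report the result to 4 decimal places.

0.0597

P = 1/(1+e^{0.1421}) = 0.4645
P(1−P) = 0.4645 × 0.5355 = 0.2487
I = a² × P(1−P) = 0.49² × 0.2487 = 0.05972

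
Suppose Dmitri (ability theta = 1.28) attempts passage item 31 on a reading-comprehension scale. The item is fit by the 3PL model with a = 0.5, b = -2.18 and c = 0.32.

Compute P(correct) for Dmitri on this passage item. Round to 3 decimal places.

0.898

P(theta) = c + (1 − c) · 1 / (1 + exp(−a(theta − b)))
Exponent: 0.5 × (1.28 − (-2.18)) = 1.7300
1/(1 + e^{-1.7300}) = 0.8494
P = 0.32 + 0.68 × 0.8494 = 0.8976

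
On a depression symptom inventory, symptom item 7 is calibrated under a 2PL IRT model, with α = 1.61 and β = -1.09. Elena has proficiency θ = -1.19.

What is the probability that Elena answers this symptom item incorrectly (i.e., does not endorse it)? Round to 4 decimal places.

0.5402

P(θ) = 1 / (1 + exp(−α(θ − β)))
Exponent: 1.61 × (-1.19 − (-1.09)) = -0.1610
1/(1 + e^{0.1610}) = 0.4598
P(incorrect) = 1 − 0.4598 = 0.5402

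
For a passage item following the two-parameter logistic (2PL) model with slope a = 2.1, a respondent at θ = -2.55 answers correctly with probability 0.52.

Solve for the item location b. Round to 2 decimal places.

P(θ) = 1 / (1 + exp(−a(θ − b)))
logit(0.52) = ln(0.52/0.48) = 0.0800
b = θ − logit/(a) = -2.55 − 0.0800/2.1000 = -2.5881

-2.59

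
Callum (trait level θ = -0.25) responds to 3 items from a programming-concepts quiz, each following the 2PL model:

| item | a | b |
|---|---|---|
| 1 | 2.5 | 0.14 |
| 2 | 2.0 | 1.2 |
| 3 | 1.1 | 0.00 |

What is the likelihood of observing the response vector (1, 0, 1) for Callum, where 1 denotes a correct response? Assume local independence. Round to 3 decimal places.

0.112

P(θ) = 1 / (1 + exp(−a(θ − b)))
P_1 = 1/(1+e^{0.9750}) = 0.2739
P_2 = 1/(1+e^{2.9000}) = 0.0522
P_3 = 1/(1+e^{0.2750}) = 0.4317
L = P_1 × (1−P_2) × P_3 = 0.2739 × 0.9478 × 0.4317 = 0.11206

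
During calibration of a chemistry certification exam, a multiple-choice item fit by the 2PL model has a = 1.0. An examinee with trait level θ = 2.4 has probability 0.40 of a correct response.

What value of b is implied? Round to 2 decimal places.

2.81

P(θ) = 1 / (1 + exp(−a(θ − b)))
logit(0.40) = ln(0.40/0.60) = -0.4055
b = θ − logit/(a) = 2.4 − (-0.4055)/1.0000 = 2.8055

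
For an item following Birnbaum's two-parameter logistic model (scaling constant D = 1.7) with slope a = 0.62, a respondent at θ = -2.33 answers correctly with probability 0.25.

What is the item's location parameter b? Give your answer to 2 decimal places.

P(θ) = 1 / (1 + exp(−D·a(θ − b)))
logit(0.25) = ln(0.25/0.75) = -1.0986
b = θ − logit/(1.7·a) = -2.33 − (-1.0986)/1.0540 = -1.2877

-1.29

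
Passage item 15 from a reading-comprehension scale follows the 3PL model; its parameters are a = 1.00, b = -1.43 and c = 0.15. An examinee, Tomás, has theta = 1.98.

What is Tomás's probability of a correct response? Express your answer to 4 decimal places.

P(theta) = c + (1 − c) · 1 / (1 + exp(−a(theta − b)))
Exponent: 1.00 × (1.98 − (-1.43)) = 3.4100
1/(1 + e^{-3.4100}) = 0.9680
P = 0.15 + 0.85 × 0.9680 = 0.9728

0.9728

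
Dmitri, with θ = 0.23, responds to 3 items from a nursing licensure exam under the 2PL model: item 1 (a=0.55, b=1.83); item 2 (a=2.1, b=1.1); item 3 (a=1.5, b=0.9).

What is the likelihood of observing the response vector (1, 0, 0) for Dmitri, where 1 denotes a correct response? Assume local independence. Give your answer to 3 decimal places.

0.185

P(θ) = 1 / (1 + exp(−a(θ − b)))
P_1 = 1/(1+e^{0.8800}) = 0.2932
P_2 = 1/(1+e^{1.8270}) = 0.1386
P_3 = 1/(1+e^{1.0050}) = 0.2680
L = P_1 × (1−P_2) × (1−P_3) = 0.2932 × 0.8614 × 0.7320 = 0.18487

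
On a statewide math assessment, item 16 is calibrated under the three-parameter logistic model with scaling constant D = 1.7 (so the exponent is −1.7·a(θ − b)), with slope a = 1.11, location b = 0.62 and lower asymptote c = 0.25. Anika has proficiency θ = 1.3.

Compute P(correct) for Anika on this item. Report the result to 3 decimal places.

0.837

P(θ) = c + (1 − c) · 1 / (1 + exp(−D·a(θ − b)))
Exponent: 1.7 × 1.11 × (1.3 − 0.62) = 1.2832
1/(1 + e^{-1.2832}) = 0.7830
P = 0.25 + 0.75 × 0.7830 = 0.8372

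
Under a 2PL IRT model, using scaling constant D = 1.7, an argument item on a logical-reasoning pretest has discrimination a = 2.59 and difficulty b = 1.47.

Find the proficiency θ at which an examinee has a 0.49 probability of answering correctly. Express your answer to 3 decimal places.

1.461

P(θ) = 1 / (1 + exp(−D·a(θ − b)))
logit = ln(0.4900/0.5100) = -0.0400
θ = b + logit/(1.7·a) = 1.47 + (-0.0400)/4.4030 = 1.4609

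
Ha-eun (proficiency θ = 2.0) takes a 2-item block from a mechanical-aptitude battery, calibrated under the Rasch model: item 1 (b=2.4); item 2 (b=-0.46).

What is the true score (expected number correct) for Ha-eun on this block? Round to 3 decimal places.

1.323

P(θ) = 1 / (1 + exp(−(θ − b)))
P_1 = 1/(1+e^{0.4000}) = 0.4013
P_2 = 1/(1+e^{-2.4600}) = 0.9213
E[score] = 0.4013 + 0.9213 = 1.3226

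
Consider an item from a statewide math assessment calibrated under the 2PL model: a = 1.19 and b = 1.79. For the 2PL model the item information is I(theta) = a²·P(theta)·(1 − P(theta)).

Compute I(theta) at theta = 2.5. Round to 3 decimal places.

P = 1/(1+e^{-0.8449}) = 0.6995
P(1−P) = 0.6995 × 0.3005 = 0.2102
I = a² × P(1−P) = 1.19² × 0.2102 = 0.29767

0.298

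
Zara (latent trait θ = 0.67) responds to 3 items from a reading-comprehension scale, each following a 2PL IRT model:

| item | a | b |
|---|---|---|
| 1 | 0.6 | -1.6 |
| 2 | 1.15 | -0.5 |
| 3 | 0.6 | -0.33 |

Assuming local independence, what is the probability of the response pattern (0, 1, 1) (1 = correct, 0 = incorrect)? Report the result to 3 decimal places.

0.104

P(θ) = 1 / (1 + exp(−a(θ − b)))
P_1 = 1/(1+e^{-1.3620}) = 0.7961
P_2 = 1/(1+e^{-1.3455}) = 0.7934
P_3 = 1/(1+e^{-0.6000}) = 0.6457
L = (1−P_1) × P_2 × P_3 = 0.2039 × 0.7934 × 0.6457 = 0.10446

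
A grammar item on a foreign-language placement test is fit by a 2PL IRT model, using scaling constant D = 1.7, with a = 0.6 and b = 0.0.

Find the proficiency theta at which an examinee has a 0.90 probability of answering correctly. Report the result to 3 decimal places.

2.154

P(theta) = 1 / (1 + exp(−D·a(theta − b)))
logit = ln(0.9000/0.1000) = 2.1972
theta = b + logit/(1.7·a) = 0.0 + 2.1972/1.0200 = 2.1541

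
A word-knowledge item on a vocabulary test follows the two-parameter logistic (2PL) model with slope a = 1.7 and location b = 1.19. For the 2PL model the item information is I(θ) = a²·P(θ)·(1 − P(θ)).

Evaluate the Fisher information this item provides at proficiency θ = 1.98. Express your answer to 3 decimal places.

0.474

P = 1/(1+e^{-1.3430}) = 0.7930
P(1−P) = 0.7930 × 0.2070 = 0.1642
I = a² × P(1−P) = 1.7² × 0.1642 = 0.47443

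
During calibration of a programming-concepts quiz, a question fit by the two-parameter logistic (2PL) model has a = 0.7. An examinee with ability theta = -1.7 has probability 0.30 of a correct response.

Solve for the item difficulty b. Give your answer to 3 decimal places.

P(theta) = 1 / (1 + exp(−a(theta − b)))
logit(0.30) = ln(0.30/0.70) = -0.8473
b = theta − logit/(a) = -1.7 − (-0.8473)/0.7000 = -0.4896

-0.490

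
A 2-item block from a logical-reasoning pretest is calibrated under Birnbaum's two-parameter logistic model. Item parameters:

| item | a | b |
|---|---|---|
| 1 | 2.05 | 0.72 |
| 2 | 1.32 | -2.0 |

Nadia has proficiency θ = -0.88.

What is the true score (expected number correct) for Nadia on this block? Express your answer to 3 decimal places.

P(θ) = 1 / (1 + exp(−a(θ − b)))
P_1 = 1/(1+e^{3.2800}) = 0.0363
P_2 = 1/(1+e^{-1.4784}) = 0.8143
E[score] = 0.0363 + 0.8143 = 0.8506

0.851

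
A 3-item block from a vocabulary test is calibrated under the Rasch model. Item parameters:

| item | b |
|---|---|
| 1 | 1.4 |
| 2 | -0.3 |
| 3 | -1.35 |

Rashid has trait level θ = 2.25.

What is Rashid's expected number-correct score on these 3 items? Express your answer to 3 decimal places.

P(θ) = 1 / (1 + exp(−(θ − b)))
P_1 = 1/(1+e^{-0.8500}) = 0.7006
P_2 = 1/(1+e^{-2.5500}) = 0.9276
P_3 = 1/(1+e^{-3.6000}) = 0.9734
E[score] = 0.7006 + 0.9276 + 0.9734 = 2.6015

2.602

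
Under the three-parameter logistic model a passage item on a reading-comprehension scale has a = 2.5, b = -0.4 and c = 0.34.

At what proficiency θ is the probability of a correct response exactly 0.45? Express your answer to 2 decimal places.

-1.04

P(θ) = c + (1 − c) · 1 / (1 + exp(−a(θ − b)))
Remove guessing floor: (0.45 − 0.34)/(1 − 0.34) = 0.1667
logit = ln(0.1667/0.8333) = -1.6094
θ = b + logit/(a) = -0.4 + (-1.6094)/2.5000 = -1.0438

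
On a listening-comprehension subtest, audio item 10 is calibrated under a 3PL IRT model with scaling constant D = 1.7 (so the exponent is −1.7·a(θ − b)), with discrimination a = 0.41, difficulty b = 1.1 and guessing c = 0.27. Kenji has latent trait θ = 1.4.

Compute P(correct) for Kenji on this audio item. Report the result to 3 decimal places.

0.673

P(θ) = c + (1 − c) · 1 / (1 + exp(−D·a(θ − b)))
Exponent: 1.7 × 0.41 × (1.4 − 1.1) = 0.2091
1/(1 + e^{-0.2091}) = 0.5521
P = 0.27 + 0.73 × 0.5521 = 0.6730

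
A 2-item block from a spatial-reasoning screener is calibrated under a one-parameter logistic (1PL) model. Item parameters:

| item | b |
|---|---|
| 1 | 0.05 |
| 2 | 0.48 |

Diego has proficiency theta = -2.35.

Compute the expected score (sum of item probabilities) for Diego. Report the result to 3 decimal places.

P(theta) = 1 / (1 + exp(−(theta − b)))
P_1 = 1/(1+e^{2.4000}) = 0.0832
P_2 = 1/(1+e^{2.8300}) = 0.0557
E[score] = 0.0832 + 0.0557 = 0.1389

0.139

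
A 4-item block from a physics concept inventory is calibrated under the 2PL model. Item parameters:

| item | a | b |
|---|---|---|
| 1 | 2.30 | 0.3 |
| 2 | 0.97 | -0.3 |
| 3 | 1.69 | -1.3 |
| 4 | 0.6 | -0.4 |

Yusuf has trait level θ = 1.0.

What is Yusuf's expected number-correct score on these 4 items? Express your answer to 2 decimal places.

P(θ) = 1 / (1 + exp(−a(θ − b)))
P_1 = 1/(1+e^{-1.6100}) = 0.8334
P_2 = 1/(1+e^{-1.2610}) = 0.7792
P_3 = 1/(1+e^{-3.8870}) = 0.9799
P_4 = 1/(1+e^{-0.8400}) = 0.6985
E[score] = 0.8334 + 0.7792 + 0.9799 + 0.6985 = 3.2910

3.29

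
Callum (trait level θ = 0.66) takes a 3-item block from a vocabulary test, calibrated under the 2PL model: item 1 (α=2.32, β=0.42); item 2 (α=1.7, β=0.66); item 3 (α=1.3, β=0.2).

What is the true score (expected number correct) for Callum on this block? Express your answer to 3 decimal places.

P(θ) = 1 / (1 + exp(−α(θ − β)))
P_1 = 1/(1+e^{-0.5568}) = 0.6357
P_2 = 1/(1+e^{0.0000}) = 0.5000
P_3 = 1/(1+e^{-0.5980}) = 0.6452
E[score] = 0.6357 + 0.5000 + 0.6452 = 1.7809

1.781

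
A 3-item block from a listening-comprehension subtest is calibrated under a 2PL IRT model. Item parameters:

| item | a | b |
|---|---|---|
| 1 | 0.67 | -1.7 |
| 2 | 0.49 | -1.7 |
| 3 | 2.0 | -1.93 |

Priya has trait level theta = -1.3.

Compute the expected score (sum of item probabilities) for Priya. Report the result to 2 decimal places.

1.89

P(theta) = 1 / (1 + exp(−a(theta − b)))
P_1 = 1/(1+e^{-0.2680}) = 0.5666
P_2 = 1/(1+e^{-0.1960}) = 0.5488
P_3 = 1/(1+e^{-1.2600}) = 0.7790
E[score] = 0.5666 + 0.5488 + 0.7790 = 1.8945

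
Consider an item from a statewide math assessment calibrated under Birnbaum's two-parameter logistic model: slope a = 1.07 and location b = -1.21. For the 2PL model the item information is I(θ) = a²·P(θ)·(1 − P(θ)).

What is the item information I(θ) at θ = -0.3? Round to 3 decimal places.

0.228

P = 1/(1+e^{-0.9737}) = 0.7259
P(1−P) = 0.7259 × 0.2741 = 0.1990
I = a² × P(1−P) = 1.07² × 0.1990 = 0.22782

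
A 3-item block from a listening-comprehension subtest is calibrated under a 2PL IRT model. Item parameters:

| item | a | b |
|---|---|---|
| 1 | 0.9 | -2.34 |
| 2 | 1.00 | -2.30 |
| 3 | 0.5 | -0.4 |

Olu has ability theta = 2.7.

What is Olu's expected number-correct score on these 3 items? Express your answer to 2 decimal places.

2.81

P(theta) = 1 / (1 + exp(−a(theta − b)))
P_1 = 1/(1+e^{-4.5360}) = 0.9894
P_2 = 1/(1+e^{-5.0000}) = 0.9933
P_3 = 1/(1+e^{-1.5500}) = 0.8249
E[score] = 0.9894 + 0.9933 + 0.8249 = 2.8076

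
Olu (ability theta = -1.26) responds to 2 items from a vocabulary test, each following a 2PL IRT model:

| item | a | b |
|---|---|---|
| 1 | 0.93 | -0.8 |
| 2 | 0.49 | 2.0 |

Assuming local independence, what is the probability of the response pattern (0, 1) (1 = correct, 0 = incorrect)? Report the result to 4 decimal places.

P(theta) = 1 / (1 + exp(−a(theta − b)))
P_1 = 1/(1+e^{0.4278}) = 0.3947
P_2 = 1/(1+e^{1.5974}) = 0.1683
L = (1−P_1) × P_2 = 0.6053 × 0.1683 = 0.10191

0.1019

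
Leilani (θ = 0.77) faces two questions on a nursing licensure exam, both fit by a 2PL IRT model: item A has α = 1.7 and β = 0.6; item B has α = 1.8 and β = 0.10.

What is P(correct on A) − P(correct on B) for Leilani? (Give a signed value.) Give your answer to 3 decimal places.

P(θ) = 1 / (1 + exp(−α(θ − β)))
P_A = 0.5718
P_B = 0.7696
P_A − P_B = -0.1978

-0.198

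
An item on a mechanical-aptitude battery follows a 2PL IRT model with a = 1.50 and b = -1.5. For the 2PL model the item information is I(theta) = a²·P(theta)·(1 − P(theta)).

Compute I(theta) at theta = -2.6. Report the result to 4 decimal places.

P = 1/(1+e^{1.6500}) = 0.1611
P(1−P) = 0.1611 × 0.8389 = 0.1352
I = a² × P(1−P) = 1.50² × 0.1352 = 0.30409

0.3041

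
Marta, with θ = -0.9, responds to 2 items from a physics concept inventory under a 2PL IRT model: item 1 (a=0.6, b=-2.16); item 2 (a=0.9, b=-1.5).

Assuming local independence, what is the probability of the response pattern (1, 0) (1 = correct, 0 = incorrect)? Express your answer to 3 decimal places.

0.251

P(θ) = 1 / (1 + exp(−a(θ − b)))
P_1 = 1/(1+e^{-0.7560}) = 0.6805
P_2 = 1/(1+e^{-0.5400}) = 0.6318
L = P_1 × (1−P_2) = 0.6805 × 0.3682 = 0.25055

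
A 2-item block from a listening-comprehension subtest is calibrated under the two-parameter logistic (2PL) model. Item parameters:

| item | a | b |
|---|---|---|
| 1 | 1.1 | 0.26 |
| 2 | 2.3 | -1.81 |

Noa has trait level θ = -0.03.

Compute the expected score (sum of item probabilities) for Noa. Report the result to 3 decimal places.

P(θ) = 1 / (1 + exp(−a(θ − b)))
P_1 = 1/(1+e^{0.3190}) = 0.4209
P_2 = 1/(1+e^{-4.0940}) = 0.9836
E[score] = 0.4209 + 0.9836 = 1.4045

1.405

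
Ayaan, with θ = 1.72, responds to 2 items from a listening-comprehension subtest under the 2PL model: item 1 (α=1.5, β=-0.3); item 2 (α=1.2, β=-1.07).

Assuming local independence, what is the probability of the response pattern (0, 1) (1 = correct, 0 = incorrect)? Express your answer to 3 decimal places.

0.045

P(θ) = 1 / (1 + exp(−α(θ − β)))
P_1 = 1/(1+e^{-3.0300}) = 0.9539
P_2 = 1/(1+e^{-3.3480}) = 0.9660
L = (1−P_1) × P_2 = 0.0461 × 0.9660 = 0.04452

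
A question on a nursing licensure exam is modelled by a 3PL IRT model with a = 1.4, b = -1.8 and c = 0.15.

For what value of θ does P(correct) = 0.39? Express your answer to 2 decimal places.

-2.47

P(θ) = c + (1 − c) · 1 / (1 + exp(−a(θ − b)))
Remove guessing floor: (0.39 − 0.15)/(1 − 0.15) = 0.2824
logit = ln(0.2824/0.7176) = -0.9328
θ = b + logit/(a) = -1.8 + (-0.9328)/1.4000 = -2.4663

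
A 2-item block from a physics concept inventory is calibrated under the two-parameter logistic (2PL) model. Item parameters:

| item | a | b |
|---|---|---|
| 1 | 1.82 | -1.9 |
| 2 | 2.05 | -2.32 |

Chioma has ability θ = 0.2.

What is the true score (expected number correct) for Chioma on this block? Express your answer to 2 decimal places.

1.97

P(θ) = 1 / (1 + exp(−a(θ − b)))
P_1 = 1/(1+e^{-3.8220}) = 0.9786
P_2 = 1/(1+e^{-5.1660}) = 0.9943
E[score] = 0.9786 + 0.9943 = 1.9729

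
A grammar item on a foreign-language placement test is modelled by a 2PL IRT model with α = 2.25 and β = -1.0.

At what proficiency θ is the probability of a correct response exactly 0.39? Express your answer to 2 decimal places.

-1.20

P(θ) = 1 / (1 + exp(−α(θ − β)))
logit = ln(0.3900/0.6100) = -0.4473
θ = β + logit/(α) = -1.0 + (-0.4473)/2.2500 = -1.1988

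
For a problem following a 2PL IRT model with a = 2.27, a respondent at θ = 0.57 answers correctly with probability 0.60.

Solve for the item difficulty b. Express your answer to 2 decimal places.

0.39

P(θ) = 1 / (1 + exp(−a(θ − b)))
logit(0.60) = ln(0.60/0.40) = 0.4055
b = θ − logit/(a) = 0.57 − 0.4055/2.2700 = 0.3914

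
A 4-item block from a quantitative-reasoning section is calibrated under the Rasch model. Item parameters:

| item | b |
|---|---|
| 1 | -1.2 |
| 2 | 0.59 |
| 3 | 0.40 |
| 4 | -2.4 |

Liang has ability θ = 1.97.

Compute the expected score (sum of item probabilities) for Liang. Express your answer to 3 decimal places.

P(θ) = 1 / (1 + exp(−(θ − b)))
P_1 = 1/(1+e^{-3.1700}) = 0.9597
P_2 = 1/(1+e^{-1.3800}) = 0.7990
P_3 = 1/(1+e^{-1.5700}) = 0.8278
P_4 = 1/(1+e^{-4.3700}) = 0.9875
E[score] = 0.9597 + 0.7990 + 0.8278 + 0.9875 = 3.5740

3.574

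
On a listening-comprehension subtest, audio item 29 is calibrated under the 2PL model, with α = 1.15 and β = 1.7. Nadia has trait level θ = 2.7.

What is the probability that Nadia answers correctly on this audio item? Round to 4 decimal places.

P(θ) = 1 / (1 + exp(−α(θ − β)))
Exponent: 1.15 × (2.7 − 1.7) = 1.1500
1/(1 + e^{-1.1500}) = 0.7595

0.7595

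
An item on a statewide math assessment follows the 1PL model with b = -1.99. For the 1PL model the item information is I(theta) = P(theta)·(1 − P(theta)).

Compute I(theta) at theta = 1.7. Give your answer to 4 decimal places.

P = 1/(1+e^{-3.6900}) = 0.9756
P(1−P) = 0.9756 × 0.0244 = 0.0238
I = P(1−P) = 0.02377

0.0238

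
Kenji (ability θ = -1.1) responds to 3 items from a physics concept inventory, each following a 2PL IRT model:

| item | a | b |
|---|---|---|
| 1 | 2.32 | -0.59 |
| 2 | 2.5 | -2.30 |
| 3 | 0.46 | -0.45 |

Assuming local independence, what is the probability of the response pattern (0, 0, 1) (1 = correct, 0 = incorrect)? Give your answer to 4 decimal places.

P(θ) = 1 / (1 + exp(−a(θ − b)))
P_1 = 1/(1+e^{1.1832}) = 0.2345
P_2 = 1/(1+e^{-3.0000}) = 0.9526
P_3 = 1/(1+e^{0.2990}) = 0.4258
L = (1−P_1) × (1−P_2) × P_3 = 0.7655 × 0.0474 × 0.4258 = 0.01546

0.0155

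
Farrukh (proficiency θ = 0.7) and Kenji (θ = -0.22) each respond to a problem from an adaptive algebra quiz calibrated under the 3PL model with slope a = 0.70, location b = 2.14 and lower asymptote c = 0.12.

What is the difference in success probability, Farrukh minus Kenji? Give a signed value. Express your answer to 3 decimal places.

0.094

P(θ) = c + (1 − c) · 1 / (1 + exp(−a(θ − b)))
P(Farrukh) = 0.3553  [exponent -1.0080]
P(Kenji) = 0.2615  [exponent -1.6520]
Difference = 0.3553 − 0.2615 = 0.0937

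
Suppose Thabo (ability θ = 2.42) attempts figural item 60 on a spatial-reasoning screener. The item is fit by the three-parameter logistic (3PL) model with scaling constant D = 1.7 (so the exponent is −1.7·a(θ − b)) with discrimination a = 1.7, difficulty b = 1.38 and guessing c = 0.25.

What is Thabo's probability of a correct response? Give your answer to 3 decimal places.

P(θ) = c + (1 − c) · 1 / (1 + exp(−D·a(θ − b)))
Exponent: 1.7 × 1.7 × (2.42 − 1.38) = 3.0056
1/(1 + e^{-3.0056}) = 0.9528
P = 0.25 + 0.75 × 0.9528 = 0.9646

0.965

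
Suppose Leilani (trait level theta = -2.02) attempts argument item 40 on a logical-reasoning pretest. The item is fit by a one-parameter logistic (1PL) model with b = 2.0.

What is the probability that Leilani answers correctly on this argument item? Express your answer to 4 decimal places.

P(theta) = 1 / (1 + exp(−(theta − b)))
Exponent: (-2.02 − 2.0) = -4.0200
1/(1 + e^{4.0200}) = 0.0176
P = 0.0176

0.0176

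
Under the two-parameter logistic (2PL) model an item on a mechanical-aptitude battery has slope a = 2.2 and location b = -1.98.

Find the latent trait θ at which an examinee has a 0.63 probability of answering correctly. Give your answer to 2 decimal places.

P(θ) = 1 / (1 + exp(−a(θ − b)))
logit = ln(0.6300/0.3700) = 0.5322
θ = b + logit/(a) = -1.98 + 0.5322/2.2000 = -1.7381

-1.74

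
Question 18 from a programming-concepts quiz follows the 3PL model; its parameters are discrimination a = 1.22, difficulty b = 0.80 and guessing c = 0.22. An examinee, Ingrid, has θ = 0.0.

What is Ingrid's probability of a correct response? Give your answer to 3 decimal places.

P(θ) = c + (1 − c) · 1 / (1 + exp(−a(θ − b)))
Exponent: 1.22 × (0.0 − 0.80) = -0.9760
1/(1 + e^{0.9760}) = 0.2737
P = 0.22 + 0.78 × 0.2737 = 0.4335

0.433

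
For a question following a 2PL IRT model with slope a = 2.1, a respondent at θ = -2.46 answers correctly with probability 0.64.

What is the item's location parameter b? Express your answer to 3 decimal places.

-2.734

P(θ) = 1 / (1 + exp(−a(θ − b)))
logit(0.64) = ln(0.64/0.36) = 0.5754
b = θ − logit/(a) = -2.46 − 0.5754/2.1000 = -2.7340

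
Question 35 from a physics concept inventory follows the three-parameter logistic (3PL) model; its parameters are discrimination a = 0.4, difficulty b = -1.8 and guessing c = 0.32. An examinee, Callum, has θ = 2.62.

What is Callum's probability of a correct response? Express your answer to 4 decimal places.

0.9009

P(θ) = c + (1 − c) · 1 / (1 + exp(−a(θ − b)))
Exponent: 0.4 × (2.62 − (-1.8)) = 1.7680
1/(1 + e^{-1.7680}) = 0.8542
P = 0.32 + 0.68 × 0.8542 = 0.9009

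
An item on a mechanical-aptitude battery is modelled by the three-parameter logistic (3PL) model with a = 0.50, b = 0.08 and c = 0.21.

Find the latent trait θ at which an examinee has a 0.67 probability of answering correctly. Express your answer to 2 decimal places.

P(θ) = c + (1 − c) · 1 / (1 + exp(−a(θ − b)))
Remove guessing floor: (0.67 − 0.21)/(1 − 0.21) = 0.5823
logit = ln(0.5823/0.4177) = 0.3321
θ = b + logit/(a) = 0.08 + 0.3321/0.5000 = 0.7443

0.74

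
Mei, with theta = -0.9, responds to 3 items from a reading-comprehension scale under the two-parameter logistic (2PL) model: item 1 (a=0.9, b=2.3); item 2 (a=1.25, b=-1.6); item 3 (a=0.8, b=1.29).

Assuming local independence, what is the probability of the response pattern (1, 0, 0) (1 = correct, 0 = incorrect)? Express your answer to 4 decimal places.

P(theta) = 1 / (1 + exp(−a(theta − b)))
P_1 = 1/(1+e^{2.8800}) = 0.0532
P_2 = 1/(1+e^{-0.8750}) = 0.7058
P_3 = 1/(1+e^{1.7520}) = 0.1478
L = P_1 × (1−P_2) × (1−P_3) = 0.0532 × 0.2942 × 0.8522 = 0.01333

0.0133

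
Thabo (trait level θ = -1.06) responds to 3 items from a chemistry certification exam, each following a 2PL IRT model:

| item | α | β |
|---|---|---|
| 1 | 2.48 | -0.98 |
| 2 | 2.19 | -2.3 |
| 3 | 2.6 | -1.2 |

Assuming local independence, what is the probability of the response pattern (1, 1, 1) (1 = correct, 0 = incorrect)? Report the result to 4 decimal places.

P(θ) = 1 / (1 + exp(−α(θ − β)))
P_1 = 1/(1+e^{0.1984}) = 0.4506
P_2 = 1/(1+e^{-2.7156}) = 0.9379
P_3 = 1/(1+e^{-0.3640}) = 0.5900
L = P_1 × P_2 × P_3 = 0.4506 × 0.9379 × 0.5900 = 0.24934

0.2493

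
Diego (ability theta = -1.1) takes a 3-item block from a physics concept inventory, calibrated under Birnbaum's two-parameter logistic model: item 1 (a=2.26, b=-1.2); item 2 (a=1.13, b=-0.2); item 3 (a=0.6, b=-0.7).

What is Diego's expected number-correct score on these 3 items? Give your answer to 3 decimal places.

1.262

P(theta) = 1 / (1 + exp(−a(theta − b)))
P_1 = 1/(1+e^{-0.2260}) = 0.5563
P_2 = 1/(1+e^{1.0170}) = 0.2656
P_3 = 1/(1+e^{0.2400}) = 0.4403
E[score] = 0.5563 + 0.2656 + 0.4403 = 1.2622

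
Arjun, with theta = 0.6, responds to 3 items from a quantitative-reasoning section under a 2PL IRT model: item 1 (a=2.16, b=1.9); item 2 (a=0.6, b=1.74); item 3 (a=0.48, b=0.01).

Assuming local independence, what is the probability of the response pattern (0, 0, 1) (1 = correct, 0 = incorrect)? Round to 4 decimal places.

0.3575

P(theta) = 1 / (1 + exp(−a(theta − b)))
P_1 = 1/(1+e^{2.8080}) = 0.0569
P_2 = 1/(1+e^{0.6840}) = 0.3354
P_3 = 1/(1+e^{-0.2832}) = 0.5703
L = (1−P_1) × (1−P_2) × P_3 = 0.9431 × 0.6646 × 0.5703 = 0.35749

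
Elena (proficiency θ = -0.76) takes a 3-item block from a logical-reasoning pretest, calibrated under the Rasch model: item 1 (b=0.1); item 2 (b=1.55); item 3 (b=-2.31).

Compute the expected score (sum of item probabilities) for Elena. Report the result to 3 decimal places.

1.213

P(θ) = 1 / (1 + exp(−(θ − b)))
P_1 = 1/(1+e^{0.8600}) = 0.2973
P_2 = 1/(1+e^{2.3100}) = 0.0903
P_3 = 1/(1+e^{-1.5500}) = 0.8249
E[score] = 0.2973 + 0.0903 + 0.8249 = 1.2126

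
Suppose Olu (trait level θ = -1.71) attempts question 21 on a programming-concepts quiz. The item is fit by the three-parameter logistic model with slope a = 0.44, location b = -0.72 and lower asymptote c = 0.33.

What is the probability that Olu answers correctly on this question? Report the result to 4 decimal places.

0.5932

P(θ) = c + (1 − c) · 1 / (1 + exp(−a(θ − b)))
Exponent: 0.44 × (-1.71 − (-0.72)) = -0.4356
1/(1 + e^{0.4356}) = 0.3928
P = 0.33 + 0.67 × 0.3928 = 0.5932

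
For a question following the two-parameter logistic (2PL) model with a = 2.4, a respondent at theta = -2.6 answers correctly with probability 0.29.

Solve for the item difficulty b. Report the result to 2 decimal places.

-2.23

P(theta) = 1 / (1 + exp(−a(theta − b)))
logit(0.29) = ln(0.29/0.71) = -0.8954
b = theta − logit/(a) = -2.6 − (-0.8954)/2.4000 = -2.2269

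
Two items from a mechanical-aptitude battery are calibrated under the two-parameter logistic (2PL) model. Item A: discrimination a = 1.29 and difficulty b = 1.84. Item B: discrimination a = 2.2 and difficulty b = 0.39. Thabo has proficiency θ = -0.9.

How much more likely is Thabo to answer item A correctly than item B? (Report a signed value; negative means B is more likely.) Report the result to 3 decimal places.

P(θ) = 1 / (1 + exp(−a(θ − b)))
P_A = 0.0283
P_B = 0.0553
P_A − P_B = -0.0270

-0.027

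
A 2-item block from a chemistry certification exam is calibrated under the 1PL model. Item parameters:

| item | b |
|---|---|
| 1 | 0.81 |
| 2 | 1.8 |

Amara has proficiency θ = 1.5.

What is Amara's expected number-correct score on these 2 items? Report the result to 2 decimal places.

P(θ) = 1 / (1 + exp(−(θ − b)))
P_1 = 1/(1+e^{-0.6900}) = 0.6660
P_2 = 1/(1+e^{0.3000}) = 0.4256
E[score] = 0.6660 + 0.4256 = 1.0915

1.09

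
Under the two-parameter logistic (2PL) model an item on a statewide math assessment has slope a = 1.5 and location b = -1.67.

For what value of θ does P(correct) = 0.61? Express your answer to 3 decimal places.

P(θ) = 1 / (1 + exp(−a(θ − b)))
logit = ln(0.6100/0.3900) = 0.4473
θ = b + logit/(a) = -1.67 + 0.4473/1.5000 = -1.3718

-1.372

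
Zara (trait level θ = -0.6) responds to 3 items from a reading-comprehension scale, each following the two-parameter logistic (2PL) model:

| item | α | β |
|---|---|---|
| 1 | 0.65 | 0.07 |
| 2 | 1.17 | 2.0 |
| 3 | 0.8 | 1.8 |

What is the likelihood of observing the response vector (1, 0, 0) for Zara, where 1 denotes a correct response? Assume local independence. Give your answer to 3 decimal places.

0.327

P(θ) = 1 / (1 + exp(−α(θ − β)))
P_1 = 1/(1+e^{0.4355}) = 0.3928
P_2 = 1/(1+e^{3.0420}) = 0.0456
P_3 = 1/(1+e^{1.9200}) = 0.1279
L = P_1 × (1−P_2) × (1−P_3) = 0.3928 × 0.9544 × 0.8721 = 0.32698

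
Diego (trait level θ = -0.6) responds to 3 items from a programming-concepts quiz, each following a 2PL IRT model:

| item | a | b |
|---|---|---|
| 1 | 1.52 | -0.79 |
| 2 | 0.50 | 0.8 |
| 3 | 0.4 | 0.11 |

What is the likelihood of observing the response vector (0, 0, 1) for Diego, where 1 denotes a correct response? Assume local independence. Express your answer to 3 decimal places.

P(θ) = 1 / (1 + exp(−a(θ − b)))
P_1 = 1/(1+e^{-0.2888}) = 0.5717
P_2 = 1/(1+e^{0.7000}) = 0.3318
P_3 = 1/(1+e^{0.2840}) = 0.4295
L = (1−P_1) × (1−P_2) × P_3 = 0.4283 × 0.6682 × 0.4295 = 0.12291

0.123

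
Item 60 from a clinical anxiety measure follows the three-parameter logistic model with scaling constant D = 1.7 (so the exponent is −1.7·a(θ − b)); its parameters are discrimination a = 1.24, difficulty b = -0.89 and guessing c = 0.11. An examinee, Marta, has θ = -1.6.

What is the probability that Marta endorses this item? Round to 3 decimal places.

P(θ) = c + (1 − c) · 1 / (1 + exp(−D·a(θ − b)))
Exponent: 1.7 × 1.24 × (-1.6 − (-0.89)) = -1.4967
1/(1 + e^{1.4967}) = 0.1829
P = 0.11 + 0.89 × 0.1829 = 0.2728

0.273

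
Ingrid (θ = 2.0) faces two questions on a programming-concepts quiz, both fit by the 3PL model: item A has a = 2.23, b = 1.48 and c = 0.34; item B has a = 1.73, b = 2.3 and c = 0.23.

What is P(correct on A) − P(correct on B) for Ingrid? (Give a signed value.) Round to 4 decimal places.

P(θ) = c + (1 − c) · 1 / (1 + exp(−a(θ − b)))
P_A = 0.8424
P_B = 0.5173
P_A − P_B = 0.3252

0.3252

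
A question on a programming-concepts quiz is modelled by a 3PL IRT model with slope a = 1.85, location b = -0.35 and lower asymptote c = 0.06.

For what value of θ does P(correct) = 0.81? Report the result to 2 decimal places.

P(θ) = c + (1 − c) · 1 / (1 + exp(−a(θ − b)))
Remove guessing floor: (0.81 − 0.06)/(1 − 0.06) = 0.7979
logit = ln(0.7979/0.2021) = 1.3730
θ = b + logit/(a) = -0.35 + 1.3730/1.8500 = 0.3922

0.39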